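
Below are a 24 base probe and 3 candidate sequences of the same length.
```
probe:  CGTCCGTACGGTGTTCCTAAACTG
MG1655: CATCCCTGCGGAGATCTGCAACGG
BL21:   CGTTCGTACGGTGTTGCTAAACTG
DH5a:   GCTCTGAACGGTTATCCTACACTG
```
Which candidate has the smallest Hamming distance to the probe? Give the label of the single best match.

MG1655 differs at 9 positions; BL21 differs at 2 positions; DH5a differs at 7 positions. The closest is BL21.

BL21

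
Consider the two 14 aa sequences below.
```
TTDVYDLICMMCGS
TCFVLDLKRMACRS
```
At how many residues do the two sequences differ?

The sequences differ at residues 2, 3, 5, 8, 9, 11, 13 (1-based) — 7 in total.

7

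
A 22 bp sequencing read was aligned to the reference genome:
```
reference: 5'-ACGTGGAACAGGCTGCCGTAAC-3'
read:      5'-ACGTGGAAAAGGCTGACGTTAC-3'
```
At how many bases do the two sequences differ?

3

Comparing position by position, 3 bases differ: 9 (C/A), 16 (C/A), 20 (A/T).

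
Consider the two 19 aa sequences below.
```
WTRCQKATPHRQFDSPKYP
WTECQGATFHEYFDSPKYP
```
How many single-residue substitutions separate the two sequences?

5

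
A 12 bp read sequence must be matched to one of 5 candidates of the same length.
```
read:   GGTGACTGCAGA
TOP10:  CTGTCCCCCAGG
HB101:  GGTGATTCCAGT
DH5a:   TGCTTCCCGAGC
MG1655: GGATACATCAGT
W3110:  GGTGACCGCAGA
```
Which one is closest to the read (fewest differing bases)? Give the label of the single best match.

Hamming distances to read — TOP10: 8; HB101: 3; DH5a: 8; MG1655: 5; W3110: 1.
Smallest is W3110 with 1 mismatch.

W3110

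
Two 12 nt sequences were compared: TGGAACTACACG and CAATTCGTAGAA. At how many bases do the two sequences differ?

Comparing position by position, 11 bases differ: 1 (T/C), 2 (G/A), 3 (G/A), 4 (A/T), 5 (A/T), 7 (T/G), 8 (A/T), 9 (C/A), 10 (A/G), 11 (C/A), 12 (G/A).

11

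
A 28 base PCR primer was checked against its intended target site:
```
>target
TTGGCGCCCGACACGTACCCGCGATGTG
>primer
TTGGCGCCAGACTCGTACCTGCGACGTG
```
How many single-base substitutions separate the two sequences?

4

Mismatches (1-based): base 9: C→A; base 13: A→T; base 20: C→T; base 25: T→C.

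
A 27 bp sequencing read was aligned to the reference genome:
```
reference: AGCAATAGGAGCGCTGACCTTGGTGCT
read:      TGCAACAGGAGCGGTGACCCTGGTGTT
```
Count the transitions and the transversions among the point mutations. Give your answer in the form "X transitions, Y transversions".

Mismatches (1-based):
site 1: A→T (purine→pyrimidine, transversion)
site 6: T→C (pyrimidine→pyrimidine, transition)
site 14: C→G (pyrimidine→purine, transversion)
site 20: T→C (pyrimidine→pyrimidine, transition)
site 26: C→T (pyrimidine→pyrimidine, transition)

3 transitions, 2 transversions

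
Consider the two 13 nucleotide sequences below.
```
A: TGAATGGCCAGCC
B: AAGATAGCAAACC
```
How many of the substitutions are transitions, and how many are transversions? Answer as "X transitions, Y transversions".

Mismatches (1-based):
position 1: T→A (pyrimidine→purine, transversion)
position 2: G→A (purine→purine, transition)
position 3: A→G (purine→purine, transition)
position 6: G→A (purine→purine, transition)
position 9: C→A (pyrimidine→purine, transversion)
position 11: G→A (purine→purine, transition)

4 transitions, 2 transversions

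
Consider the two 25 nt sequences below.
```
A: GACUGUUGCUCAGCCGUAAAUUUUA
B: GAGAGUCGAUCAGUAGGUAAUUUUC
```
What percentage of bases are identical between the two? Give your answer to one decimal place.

9 positions differ (3, 4, 7, 9, 14, 15, 17, 18, 25), so 16 of 25 match: 16/25 = 64%.

64.0%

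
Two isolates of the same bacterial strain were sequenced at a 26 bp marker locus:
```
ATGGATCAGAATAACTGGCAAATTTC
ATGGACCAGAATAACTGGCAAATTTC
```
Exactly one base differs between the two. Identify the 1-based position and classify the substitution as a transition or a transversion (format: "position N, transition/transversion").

position 6, transition

The sequences differ only at position 6: T→C (pyrimidine→pyrimidine), a transition.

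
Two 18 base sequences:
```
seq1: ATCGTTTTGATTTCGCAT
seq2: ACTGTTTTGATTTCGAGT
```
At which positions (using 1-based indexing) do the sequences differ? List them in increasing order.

2, 3, 16, 17

Differences at position 2 (T→C), position 3 (C→T), position 16 (C→A), position 17 (A→G).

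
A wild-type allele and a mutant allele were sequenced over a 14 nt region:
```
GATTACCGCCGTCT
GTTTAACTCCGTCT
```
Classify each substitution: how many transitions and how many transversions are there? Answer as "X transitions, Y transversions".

0 transitions, 3 transversions

Mismatches (1-based):
site 2: A→T (purine→pyrimidine, transversion)
site 6: C→A (pyrimidine→purine, transversion)
site 8: G→T (purine→pyrimidine, transversion)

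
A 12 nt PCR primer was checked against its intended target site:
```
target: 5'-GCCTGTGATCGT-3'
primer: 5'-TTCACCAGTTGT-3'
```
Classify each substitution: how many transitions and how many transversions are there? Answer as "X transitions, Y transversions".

5 transitions, 3 transversions

Mismatches (1-based):
site 1: G→T (purine→pyrimidine, transversion)
site 2: C→T (pyrimidine→pyrimidine, transition)
site 4: T→A (pyrimidine→purine, transversion)
site 5: G→C (purine→pyrimidine, transversion)
site 6: T→C (pyrimidine→pyrimidine, transition)
site 7: G→A (purine→purine, transition)
site 8: A→G (purine→purine, transition)
site 10: C→T (pyrimidine→pyrimidine, transition)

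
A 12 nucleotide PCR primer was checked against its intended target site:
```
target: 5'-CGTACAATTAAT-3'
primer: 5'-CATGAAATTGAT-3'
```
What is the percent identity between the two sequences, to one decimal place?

66.7%

4 positions differ (2, 4, 5, 10), so 8 of 12 match: 8/12 = 66.67%.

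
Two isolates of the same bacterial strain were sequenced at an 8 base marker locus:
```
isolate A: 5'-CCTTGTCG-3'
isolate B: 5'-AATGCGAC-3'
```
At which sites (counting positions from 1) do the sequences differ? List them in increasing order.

1, 2, 4, 5, 6, 7, 8

Differences at site 1 (C→A), site 2 (C→A), site 4 (T→G), site 5 (G→C), site 6 (T→G), site 7 (C→A), site 8 (G→C).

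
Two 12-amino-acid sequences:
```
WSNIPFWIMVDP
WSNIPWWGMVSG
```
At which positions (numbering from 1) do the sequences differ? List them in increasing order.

Scanning 1-based: 6: F/W; 8: I/G; 11: D/S; 12: P/G.

6, 8, 11, 12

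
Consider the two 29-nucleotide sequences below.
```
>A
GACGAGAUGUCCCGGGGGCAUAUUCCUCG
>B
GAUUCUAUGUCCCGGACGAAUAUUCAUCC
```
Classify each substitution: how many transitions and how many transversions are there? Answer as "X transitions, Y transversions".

2 transitions, 7 transversions

Mismatches (1-based):
base 3: C→U (pyrimidine→pyrimidine, transition)
base 4: G→U (purine→pyrimidine, transversion)
base 5: A→C (purine→pyrimidine, transversion)
base 6: G→U (purine→pyrimidine, transversion)
base 16: G→A (purine→purine, transition)
base 17: G→C (purine→pyrimidine, transversion)
base 19: C→A (pyrimidine→purine, transversion)
base 26: C→A (pyrimidine→purine, transversion)
base 29: G→C (purine→pyrimidine, transversion)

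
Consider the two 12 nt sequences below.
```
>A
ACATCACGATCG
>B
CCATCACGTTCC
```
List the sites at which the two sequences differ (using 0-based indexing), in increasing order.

Differences at site 0 (A→C), site 8 (A→T), site 11 (G→C).

0, 8, 11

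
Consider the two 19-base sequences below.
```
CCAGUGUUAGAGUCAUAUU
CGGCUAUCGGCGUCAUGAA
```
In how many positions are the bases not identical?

10

Comparing position by position, 10 positions differ: 2 (C/G), 3 (A/G), 4 (G/C), 6 (G/A), 8 (U/C), 9 (A/G), 11 (A/C), 17 (A/G), 18 (U/A), 19 (U/A).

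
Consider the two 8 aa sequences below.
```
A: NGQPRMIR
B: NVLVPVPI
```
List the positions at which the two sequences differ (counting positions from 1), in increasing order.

Scanning 1-based: 2: G/V; 3: Q/L; 4: P/V; 5: R/P; 6: M/V; 7: I/P; 8: R/I.

2, 3, 4, 5, 6, 7, 8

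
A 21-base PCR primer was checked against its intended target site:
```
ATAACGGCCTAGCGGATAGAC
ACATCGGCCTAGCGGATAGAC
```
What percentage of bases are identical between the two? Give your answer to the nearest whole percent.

90%

Mismatches at positions 2, 4 (1-based): 2 of 21.
Identical positions: 19/21 = 90.48% → 90%.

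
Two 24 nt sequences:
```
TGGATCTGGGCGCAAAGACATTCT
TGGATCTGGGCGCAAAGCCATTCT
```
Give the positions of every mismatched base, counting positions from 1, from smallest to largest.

Scanning 1-based: 18: A/C.

18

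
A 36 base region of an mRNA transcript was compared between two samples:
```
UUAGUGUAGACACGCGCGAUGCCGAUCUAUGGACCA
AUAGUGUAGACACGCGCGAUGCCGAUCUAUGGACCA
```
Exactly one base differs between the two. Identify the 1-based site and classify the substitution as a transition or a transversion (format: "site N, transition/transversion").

Site 1 changes U→A. U is a pyrimidine and A is a purine, so this is a transversion.

site 1, transversion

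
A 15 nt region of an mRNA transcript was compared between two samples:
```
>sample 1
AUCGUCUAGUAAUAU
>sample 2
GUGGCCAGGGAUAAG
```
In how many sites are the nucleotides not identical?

Comparing position by position, 9 sites differ: 1 (A/G), 3 (C/G), 5 (U/C), 7 (U/A), 8 (A/G), 10 (U/G), 12 (A/U), 13 (U/A), 15 (U/G).

9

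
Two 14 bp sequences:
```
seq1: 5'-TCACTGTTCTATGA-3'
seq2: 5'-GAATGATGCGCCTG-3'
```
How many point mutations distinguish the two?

Comparing position by position, 11 sites differ: 1 (T/G), 2 (C/A), 4 (C/T), 5 (T/G), 6 (G/A), 8 (T/G), 10 (T/G), 11 (A/C), 12 (T/C), 13 (G/T), 14 (A/G).

11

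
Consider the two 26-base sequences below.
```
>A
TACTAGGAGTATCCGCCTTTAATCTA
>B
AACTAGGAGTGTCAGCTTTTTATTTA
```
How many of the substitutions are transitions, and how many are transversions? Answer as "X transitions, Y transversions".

Mismatches (1-based):
site 1: T→A (pyrimidine→purine, transversion)
site 11: A→G (purine→purine, transition)
site 14: C→A (pyrimidine→purine, transversion)
site 17: C→T (pyrimidine→pyrimidine, transition)
site 21: A→T (purine→pyrimidine, transversion)
site 24: C→T (pyrimidine→pyrimidine, transition)

3 transitions, 3 transversions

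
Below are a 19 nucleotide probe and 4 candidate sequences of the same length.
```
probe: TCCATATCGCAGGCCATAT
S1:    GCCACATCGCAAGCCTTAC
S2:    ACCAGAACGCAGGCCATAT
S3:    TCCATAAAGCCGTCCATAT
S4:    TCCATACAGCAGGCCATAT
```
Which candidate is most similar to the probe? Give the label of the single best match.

S4

Hamming distances to probe — S1: 5; S2: 3; S3: 4; S4: 2.
Smallest is S4 with 2 mismatches.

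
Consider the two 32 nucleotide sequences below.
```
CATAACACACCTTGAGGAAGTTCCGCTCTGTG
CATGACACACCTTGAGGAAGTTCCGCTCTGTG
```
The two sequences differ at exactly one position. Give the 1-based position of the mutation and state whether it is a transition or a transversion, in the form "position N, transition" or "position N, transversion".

position 4, transition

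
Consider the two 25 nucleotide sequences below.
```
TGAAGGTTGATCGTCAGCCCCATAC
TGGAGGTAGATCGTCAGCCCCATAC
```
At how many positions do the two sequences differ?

2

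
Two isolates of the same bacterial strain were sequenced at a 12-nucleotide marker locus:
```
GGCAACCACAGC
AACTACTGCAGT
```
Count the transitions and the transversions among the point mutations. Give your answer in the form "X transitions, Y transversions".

5 transitions, 1 transversion

Mismatches (1-based):
base 1: G→A (purine→purine, transition)
base 2: G→A (purine→purine, transition)
base 4: A→T (purine→pyrimidine, transversion)
base 7: C→T (pyrimidine→pyrimidine, transition)
base 8: A→G (purine→purine, transition)
base 12: C→T (pyrimidine→pyrimidine, transition)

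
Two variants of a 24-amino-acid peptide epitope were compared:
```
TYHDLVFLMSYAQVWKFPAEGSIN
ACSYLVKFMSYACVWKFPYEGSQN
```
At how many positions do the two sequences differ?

9

Comparing position by position, 9 positions differ: 1 (T/A), 2 (Y/C), 3 (H/S), 4 (D/Y), 7 (F/K), 8 (L/F), 13 (Q/C), 19 (A/Y), 23 (I/Q).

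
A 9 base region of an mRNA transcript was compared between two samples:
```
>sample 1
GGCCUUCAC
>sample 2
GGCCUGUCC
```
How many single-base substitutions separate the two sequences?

Comparing position by position, 3 sites differ: 6 (U/G), 7 (C/U), 8 (A/C).

3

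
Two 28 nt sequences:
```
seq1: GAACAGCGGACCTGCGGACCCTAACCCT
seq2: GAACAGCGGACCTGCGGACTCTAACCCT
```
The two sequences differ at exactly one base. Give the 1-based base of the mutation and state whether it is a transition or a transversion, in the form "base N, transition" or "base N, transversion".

base 20, transition

Base 20 changes C→T. C is a pyrimidine and T is a pyrimidine, so this is a transition.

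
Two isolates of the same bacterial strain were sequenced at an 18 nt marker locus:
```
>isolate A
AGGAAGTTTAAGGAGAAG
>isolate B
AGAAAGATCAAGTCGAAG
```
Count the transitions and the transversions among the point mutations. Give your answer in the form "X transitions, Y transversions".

2 transitions, 3 transversions

Transitions (purine↔purine or pyrimidine↔pyrimidine): 3 G→A, 9 T→C.
Transversions (purine↔pyrimidine): 7 T→A, 13 G→T, 14 A→C.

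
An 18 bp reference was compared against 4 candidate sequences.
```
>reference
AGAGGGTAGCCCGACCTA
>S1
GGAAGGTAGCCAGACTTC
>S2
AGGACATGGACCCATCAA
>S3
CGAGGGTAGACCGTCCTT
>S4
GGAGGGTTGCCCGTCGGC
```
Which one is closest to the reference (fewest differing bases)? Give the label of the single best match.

S3

S1 differs at 5 bases; S2 differs at 9 bases; S3 differs at 4 bases; S4 differs at 6 bases. The closest is S3.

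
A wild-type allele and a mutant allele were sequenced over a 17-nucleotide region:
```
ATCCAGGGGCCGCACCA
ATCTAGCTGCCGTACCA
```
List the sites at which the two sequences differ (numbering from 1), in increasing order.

Scanning 1-based: 4: C/T; 7: G/C; 8: G/T; 13: C/T.

4, 7, 8, 13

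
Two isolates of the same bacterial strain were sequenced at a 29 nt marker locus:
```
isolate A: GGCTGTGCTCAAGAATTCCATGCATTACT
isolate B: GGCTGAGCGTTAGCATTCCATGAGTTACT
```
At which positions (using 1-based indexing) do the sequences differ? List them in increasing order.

6, 9, 10, 11, 14, 23, 24

Differences at position 6 (T→A), position 9 (T→G), position 10 (C→T), position 11 (A→T), position 14 (A→C), position 23 (C→A), position 24 (A→G).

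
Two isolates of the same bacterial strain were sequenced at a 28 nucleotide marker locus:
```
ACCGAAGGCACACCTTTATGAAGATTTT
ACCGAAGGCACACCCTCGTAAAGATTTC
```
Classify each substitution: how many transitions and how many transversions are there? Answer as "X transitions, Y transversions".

5 transitions, 0 transversions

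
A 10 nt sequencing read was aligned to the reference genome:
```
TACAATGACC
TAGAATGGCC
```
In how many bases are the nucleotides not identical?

The sequences differ at bases 3, 8 (1-based) — 2 in total.

2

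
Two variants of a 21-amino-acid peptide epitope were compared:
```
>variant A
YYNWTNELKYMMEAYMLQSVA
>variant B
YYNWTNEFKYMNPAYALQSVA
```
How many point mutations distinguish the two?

4

The sequences differ at residues 8, 12, 13, 16 (1-based) — 4 in total.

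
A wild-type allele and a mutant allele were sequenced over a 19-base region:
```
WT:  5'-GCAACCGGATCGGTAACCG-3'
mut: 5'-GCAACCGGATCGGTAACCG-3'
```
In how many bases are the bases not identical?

No positions differ; the sequences are identical.

0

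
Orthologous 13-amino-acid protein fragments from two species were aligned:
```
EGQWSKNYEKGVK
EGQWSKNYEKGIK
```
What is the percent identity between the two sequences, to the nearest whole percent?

Mismatch at position 12 (1-based): 1 of 13.
Identical positions: 12/13 = 92.31% → 92%.

92%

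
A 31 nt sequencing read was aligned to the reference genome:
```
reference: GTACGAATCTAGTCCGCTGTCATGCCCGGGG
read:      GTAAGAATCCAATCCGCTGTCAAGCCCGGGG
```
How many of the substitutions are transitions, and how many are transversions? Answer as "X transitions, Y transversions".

Mismatches (1-based):
base 4: C→A (pyrimidine→purine, transversion)
base 10: T→C (pyrimidine→pyrimidine, transition)
base 12: G→A (purine→purine, transition)
base 23: T→A (pyrimidine→purine, transversion)

2 transitions, 2 transversions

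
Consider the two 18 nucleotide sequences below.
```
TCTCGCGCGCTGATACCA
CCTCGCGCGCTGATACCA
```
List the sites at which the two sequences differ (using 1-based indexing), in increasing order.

Scanning 1-based: 1: T/C.

1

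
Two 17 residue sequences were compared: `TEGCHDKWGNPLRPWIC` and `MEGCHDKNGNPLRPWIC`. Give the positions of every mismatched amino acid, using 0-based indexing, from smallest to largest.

0, 7

Differences at position 0 (T→M), position 7 (W→N).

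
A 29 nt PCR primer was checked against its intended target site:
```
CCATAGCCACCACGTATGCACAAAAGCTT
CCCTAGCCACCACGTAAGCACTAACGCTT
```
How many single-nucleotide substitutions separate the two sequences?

4

The sequences differ at bases 3, 17, 22, 25 (1-based) — 4 in total.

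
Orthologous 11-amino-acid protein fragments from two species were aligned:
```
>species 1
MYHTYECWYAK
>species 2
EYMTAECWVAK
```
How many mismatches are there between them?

4

Mismatches (1-based): position 1: M→E; position 3: H→M; position 5: Y→A; position 9: Y→V.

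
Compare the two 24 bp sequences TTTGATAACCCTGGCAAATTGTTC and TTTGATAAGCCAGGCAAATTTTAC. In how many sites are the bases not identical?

4

Comparing position by position, 4 sites differ: 9 (C/G), 12 (T/A), 21 (G/T), 23 (T/A).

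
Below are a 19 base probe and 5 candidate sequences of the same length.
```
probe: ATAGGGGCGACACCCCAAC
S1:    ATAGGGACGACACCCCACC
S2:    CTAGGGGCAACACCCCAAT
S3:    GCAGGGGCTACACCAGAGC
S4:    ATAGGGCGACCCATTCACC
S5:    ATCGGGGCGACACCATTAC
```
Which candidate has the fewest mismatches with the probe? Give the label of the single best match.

S1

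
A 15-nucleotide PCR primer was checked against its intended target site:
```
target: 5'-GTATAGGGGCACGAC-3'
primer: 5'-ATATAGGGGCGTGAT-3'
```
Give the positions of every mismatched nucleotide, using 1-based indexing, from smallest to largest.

Scanning 1-based: 1: G/A; 11: A/G; 12: C/T; 15: C/T.

1, 11, 12, 15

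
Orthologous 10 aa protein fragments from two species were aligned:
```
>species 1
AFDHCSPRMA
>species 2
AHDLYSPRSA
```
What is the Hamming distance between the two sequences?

4

The sequences differ at residues 2, 4, 5, 9 (1-based) — 4 in total.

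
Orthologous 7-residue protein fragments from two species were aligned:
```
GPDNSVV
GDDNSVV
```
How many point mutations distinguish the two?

1

Comparing position by position, 1 position differs: 2 (P/D).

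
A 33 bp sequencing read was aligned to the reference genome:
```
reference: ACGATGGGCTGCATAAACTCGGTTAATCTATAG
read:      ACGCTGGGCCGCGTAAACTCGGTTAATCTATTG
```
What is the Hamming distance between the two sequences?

Comparing position by position, 4 positions differ: 4 (A/C), 10 (T/C), 13 (A/G), 32 (A/T).

4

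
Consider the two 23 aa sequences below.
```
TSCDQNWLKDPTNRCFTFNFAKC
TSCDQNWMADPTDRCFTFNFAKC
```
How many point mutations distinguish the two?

The sequences differ at residues 8, 9, 13 (1-based) — 3 in total.

3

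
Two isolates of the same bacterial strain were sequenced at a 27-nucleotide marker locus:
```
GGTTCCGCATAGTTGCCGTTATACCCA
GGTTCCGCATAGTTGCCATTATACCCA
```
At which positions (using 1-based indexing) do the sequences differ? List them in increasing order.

Scanning 1-based: 18: G/A.

18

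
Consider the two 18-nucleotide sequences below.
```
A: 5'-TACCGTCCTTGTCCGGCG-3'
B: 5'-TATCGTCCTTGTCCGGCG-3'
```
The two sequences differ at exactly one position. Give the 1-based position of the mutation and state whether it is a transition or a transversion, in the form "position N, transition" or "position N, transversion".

The sequences differ only at position 3: C→T (pyrimidine→pyrimidine), a transition.

position 3, transition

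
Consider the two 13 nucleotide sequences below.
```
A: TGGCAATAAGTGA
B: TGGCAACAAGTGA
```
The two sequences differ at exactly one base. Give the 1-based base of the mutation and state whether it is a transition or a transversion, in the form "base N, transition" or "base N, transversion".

base 7, transition

The sequences differ only at base 7: T→C (pyrimidine→pyrimidine), a transition.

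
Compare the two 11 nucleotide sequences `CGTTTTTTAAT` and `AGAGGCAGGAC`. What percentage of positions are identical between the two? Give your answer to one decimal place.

9 positions differ (1, 3, 4, 5, 6, 7, 8, 9, 11), so 2 of 11 match: 2/11 = 18.18%.

18.2%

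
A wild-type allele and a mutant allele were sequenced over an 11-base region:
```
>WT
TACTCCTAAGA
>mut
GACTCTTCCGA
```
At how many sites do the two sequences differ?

4

Comparing position by position, 4 sites differ: 1 (T/G), 6 (C/T), 8 (A/C), 9 (A/C).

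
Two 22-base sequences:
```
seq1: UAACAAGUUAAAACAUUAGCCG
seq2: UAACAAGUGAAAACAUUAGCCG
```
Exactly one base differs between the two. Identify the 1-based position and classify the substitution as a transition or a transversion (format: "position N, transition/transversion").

position 9, transversion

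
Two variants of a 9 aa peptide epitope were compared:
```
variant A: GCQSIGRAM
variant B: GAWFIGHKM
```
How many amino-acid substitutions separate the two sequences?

The sequences differ at residues 2, 3, 4, 7, 8 (1-based) — 5 in total.

5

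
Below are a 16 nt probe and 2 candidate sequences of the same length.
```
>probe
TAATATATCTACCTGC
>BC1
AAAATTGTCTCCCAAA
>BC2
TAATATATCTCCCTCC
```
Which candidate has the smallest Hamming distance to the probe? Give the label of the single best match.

BC2

Hamming distances to probe — BC1: 8; BC2: 2.
Smallest is BC2 with 2 mismatches.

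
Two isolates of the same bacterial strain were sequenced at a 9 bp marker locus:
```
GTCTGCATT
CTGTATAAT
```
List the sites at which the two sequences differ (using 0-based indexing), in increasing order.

Scanning 0-based: 0: G/C; 2: C/G; 4: G/A; 5: C/T; 7: T/A.

0, 2, 4, 5, 7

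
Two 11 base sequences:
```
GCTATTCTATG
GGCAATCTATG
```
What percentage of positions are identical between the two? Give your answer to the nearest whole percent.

73%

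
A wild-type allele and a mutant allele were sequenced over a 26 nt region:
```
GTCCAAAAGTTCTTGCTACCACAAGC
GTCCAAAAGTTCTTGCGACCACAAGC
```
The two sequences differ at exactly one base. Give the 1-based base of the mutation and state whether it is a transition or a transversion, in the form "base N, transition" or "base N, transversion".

Base 17 changes T→G. T is a pyrimidine and G is a purine, so this is a transversion.

base 17, transversion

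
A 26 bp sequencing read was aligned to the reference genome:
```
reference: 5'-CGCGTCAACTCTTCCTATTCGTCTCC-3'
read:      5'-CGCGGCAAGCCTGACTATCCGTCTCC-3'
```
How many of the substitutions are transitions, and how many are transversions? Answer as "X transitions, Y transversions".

2 transitions, 4 transversions

Mismatches (1-based):
site 5: T→G (pyrimidine→purine, transversion)
site 9: C→G (pyrimidine→purine, transversion)
site 10: T→C (pyrimidine→pyrimidine, transition)
site 13: T→G (pyrimidine→purine, transversion)
site 14: C→A (pyrimidine→purine, transversion)
site 19: T→C (pyrimidine→pyrimidine, transition)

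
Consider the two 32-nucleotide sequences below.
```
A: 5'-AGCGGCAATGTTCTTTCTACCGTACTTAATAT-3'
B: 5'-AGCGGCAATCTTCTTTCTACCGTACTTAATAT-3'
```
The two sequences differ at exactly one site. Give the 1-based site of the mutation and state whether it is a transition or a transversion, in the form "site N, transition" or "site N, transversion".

site 10, transversion

The sequences differ only at site 10: G→C (purine→pyrimidine), a transversion.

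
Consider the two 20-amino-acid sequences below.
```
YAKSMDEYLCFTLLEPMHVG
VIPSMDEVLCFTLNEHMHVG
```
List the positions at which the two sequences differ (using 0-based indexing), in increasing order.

Differences at position 0 (Y→V), position 1 (A→I), position 2 (K→P), position 7 (Y→V), position 13 (L→N), position 15 (P→H).

0, 1, 2, 7, 13, 15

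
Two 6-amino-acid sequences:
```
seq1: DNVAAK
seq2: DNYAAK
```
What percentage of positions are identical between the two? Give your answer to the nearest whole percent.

83%

Mismatch at position 3 (1-based): 1 of 6.
Identical positions: 5/6 = 83.33% → 83%.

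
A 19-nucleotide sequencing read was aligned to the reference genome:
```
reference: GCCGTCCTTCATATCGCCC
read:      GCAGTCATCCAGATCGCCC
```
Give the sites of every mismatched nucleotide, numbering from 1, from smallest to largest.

Scanning 1-based: 3: C/A; 7: C/A; 9: T/C; 12: T/G.

3, 7, 9, 12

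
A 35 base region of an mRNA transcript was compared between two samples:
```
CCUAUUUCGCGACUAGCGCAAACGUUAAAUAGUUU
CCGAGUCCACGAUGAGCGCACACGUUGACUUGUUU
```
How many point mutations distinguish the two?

Comparing position by position, 10 sites differ: 3 (U/G), 5 (U/G), 7 (U/C), 9 (G/A), 13 (C/U), 14 (U/G), 21 (A/C), 27 (A/G), 29 (A/C), 31 (A/U).

10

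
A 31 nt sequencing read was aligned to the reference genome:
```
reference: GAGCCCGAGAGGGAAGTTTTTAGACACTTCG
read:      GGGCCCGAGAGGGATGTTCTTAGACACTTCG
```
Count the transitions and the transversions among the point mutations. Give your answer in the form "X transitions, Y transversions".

2 transitions, 1 transversion

Mismatches (1-based):
position 2: A→G (purine→purine, transition)
position 15: A→T (purine→pyrimidine, transversion)
position 19: T→C (pyrimidine→pyrimidine, transition)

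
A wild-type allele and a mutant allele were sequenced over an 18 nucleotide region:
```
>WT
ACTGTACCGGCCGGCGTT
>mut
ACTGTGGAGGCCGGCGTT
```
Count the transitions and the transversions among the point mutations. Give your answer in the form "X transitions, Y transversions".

Transitions (purine↔purine or pyrimidine↔pyrimidine): 6 A→G.
Transversions (purine↔pyrimidine): 7 C→G, 8 C→A.

1 transition, 2 transversions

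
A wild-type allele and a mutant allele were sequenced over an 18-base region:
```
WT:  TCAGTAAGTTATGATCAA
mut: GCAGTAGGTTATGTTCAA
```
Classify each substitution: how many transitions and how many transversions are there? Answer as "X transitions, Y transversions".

Transitions (purine↔purine or pyrimidine↔pyrimidine): 7 A→G.
Transversions (purine↔pyrimidine): 1 T→G, 14 A→T.

1 transition, 2 transversions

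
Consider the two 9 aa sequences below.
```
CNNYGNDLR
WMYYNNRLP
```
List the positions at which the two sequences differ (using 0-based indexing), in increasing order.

0, 1, 2, 4, 6, 8

Scanning 0-based: 0: C/W; 1: N/M; 2: N/Y; 4: G/N; 6: D/R; 8: R/P.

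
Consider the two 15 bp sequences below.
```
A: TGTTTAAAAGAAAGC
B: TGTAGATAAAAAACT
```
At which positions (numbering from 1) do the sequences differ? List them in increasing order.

Differences at position 4 (T→A), position 5 (T→G), position 7 (A→T), position 10 (G→A), position 14 (G→C), position 15 (C→T).

4, 5, 7, 10, 14, 15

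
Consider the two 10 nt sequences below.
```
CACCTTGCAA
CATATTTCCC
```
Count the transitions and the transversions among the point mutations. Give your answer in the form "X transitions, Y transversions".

1 transition, 4 transversions

Mismatches (1-based):
site 3: C→T (pyrimidine→pyrimidine, transition)
site 4: C→A (pyrimidine→purine, transversion)
site 7: G→T (purine→pyrimidine, transversion)
site 9: A→C (purine→pyrimidine, transversion)
site 10: A→C (purine→pyrimidine, transversion)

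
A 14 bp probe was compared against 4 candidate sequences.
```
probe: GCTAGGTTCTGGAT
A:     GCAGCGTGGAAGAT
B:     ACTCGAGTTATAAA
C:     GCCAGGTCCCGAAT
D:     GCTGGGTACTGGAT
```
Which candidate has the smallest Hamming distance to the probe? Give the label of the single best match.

Hamming distances to probe — A: 7; B: 9; C: 4; D: 2.
Smallest is D with 2 mismatches.

D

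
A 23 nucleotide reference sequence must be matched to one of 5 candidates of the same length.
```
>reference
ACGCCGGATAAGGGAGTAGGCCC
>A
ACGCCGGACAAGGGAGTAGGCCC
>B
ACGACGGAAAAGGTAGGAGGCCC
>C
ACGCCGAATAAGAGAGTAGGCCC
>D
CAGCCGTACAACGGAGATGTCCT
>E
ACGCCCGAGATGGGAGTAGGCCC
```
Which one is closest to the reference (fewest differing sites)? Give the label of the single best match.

A differs at 1 site; B differs at 4 sites; C differs at 2 sites; D differs at 9 sites; E differs at 3 sites. The closest is A.

A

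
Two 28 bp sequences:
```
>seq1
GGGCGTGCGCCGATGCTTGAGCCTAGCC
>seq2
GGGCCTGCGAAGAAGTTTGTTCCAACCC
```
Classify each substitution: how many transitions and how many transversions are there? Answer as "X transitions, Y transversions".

1 transition, 8 transversions

Mismatches (1-based):
site 5: G→C (purine→pyrimidine, transversion)
site 10: C→A (pyrimidine→purine, transversion)
site 11: C→A (pyrimidine→purine, transversion)
site 14: T→A (pyrimidine→purine, transversion)
site 16: C→T (pyrimidine→pyrimidine, transition)
site 20: A→T (purine→pyrimidine, transversion)
site 21: G→T (purine→pyrimidine, transversion)
site 24: T→A (pyrimidine→purine, transversion)
site 26: G→C (purine→pyrimidine, transversion)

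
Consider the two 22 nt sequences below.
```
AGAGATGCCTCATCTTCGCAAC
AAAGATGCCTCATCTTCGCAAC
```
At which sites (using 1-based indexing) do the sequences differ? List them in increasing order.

2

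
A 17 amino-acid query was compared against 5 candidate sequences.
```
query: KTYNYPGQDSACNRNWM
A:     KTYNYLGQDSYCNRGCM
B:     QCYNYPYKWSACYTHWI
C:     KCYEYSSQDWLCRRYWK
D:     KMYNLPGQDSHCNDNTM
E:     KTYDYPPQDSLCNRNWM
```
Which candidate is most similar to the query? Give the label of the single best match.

E

Hamming distances to query — A: 4; B: 9; C: 9; D: 5; E: 3.
Smallest is E with 3 mismatches.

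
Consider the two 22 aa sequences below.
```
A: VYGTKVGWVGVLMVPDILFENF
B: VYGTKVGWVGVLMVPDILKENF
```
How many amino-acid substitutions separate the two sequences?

1

Mismatches (1-based): position 19: F→K.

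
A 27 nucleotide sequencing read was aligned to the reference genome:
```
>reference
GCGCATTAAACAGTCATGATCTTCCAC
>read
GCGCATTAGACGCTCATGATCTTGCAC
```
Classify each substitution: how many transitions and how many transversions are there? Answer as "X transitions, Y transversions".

Transitions (purine↔purine or pyrimidine↔pyrimidine): 9 A→G, 12 A→G.
Transversions (purine↔pyrimidine): 13 G→C, 24 C→G.

2 transitions, 2 transversions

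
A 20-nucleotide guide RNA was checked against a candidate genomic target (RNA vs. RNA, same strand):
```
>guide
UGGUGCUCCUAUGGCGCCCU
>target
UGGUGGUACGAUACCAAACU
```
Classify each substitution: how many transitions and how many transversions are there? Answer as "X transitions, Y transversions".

Mismatches (1-based):
position 6: C→G (pyrimidine→purine, transversion)
position 8: C→A (pyrimidine→purine, transversion)
position 10: U→G (pyrimidine→purine, transversion)
position 13: G→A (purine→purine, transition)
position 14: G→C (purine→pyrimidine, transversion)
position 16: G→A (purine→purine, transition)
position 17: C→A (pyrimidine→purine, transversion)
position 18: C→A (pyrimidine→purine, transversion)

2 transitions, 6 transversions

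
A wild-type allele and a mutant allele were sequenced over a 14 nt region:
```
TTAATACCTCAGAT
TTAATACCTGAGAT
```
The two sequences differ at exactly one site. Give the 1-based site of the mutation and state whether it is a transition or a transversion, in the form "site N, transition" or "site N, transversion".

The sequences differ only at site 10: C→G (pyrimidine→purine), a transversion.

site 10, transversion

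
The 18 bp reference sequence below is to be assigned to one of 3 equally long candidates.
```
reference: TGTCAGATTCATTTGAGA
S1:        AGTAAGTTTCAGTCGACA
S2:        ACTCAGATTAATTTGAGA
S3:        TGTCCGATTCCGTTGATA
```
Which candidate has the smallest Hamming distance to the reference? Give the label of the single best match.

Hamming distances to reference — S1: 6; S2: 3; S3: 4.
Smallest is S2 with 3 mismatches.

S2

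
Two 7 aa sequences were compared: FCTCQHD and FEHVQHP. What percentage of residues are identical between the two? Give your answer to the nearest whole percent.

43%

Mismatches at positions 2, 3, 4, 7 (1-based): 4 of 7.
Identical positions: 3/7 = 42.86% → 43%.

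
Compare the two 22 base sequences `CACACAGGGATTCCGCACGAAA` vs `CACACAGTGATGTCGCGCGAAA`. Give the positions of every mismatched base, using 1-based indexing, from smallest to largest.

8, 12, 13, 17

Scanning 1-based: 8: G/T; 12: T/G; 13: C/T; 17: A/G.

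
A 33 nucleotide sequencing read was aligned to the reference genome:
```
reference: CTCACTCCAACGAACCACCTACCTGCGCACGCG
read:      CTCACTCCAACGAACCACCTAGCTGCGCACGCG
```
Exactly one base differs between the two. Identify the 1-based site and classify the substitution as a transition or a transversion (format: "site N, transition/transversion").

site 22, transversion

The sequences differ only at site 22: C→G (pyrimidine→purine), a transversion.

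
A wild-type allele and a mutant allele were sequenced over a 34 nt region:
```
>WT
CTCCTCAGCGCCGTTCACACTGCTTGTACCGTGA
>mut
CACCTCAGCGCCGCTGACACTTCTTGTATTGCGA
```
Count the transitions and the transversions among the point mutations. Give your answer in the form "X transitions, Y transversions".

Transitions (purine↔purine or pyrimidine↔pyrimidine): 14 T→C, 29 C→T, 30 C→T, 32 T→C.
Transversions (purine↔pyrimidine): 2 T→A, 16 C→G, 22 G→T.

4 transitions, 3 transversions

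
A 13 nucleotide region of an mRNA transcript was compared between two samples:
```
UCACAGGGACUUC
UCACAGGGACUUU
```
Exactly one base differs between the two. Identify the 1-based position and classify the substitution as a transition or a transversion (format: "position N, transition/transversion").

position 13, transition

Position 13 changes C→U. C is a pyrimidine and U is a pyrimidine, so this is a transition.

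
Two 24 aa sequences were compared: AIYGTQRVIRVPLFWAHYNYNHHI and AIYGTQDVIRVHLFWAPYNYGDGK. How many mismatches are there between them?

Mismatches (1-based): residue 7: R→D; residue 12: P→H; residue 17: H→P; residue 21: N→G; residue 22: H→D; residue 23: H→G; residue 24: I→K.

7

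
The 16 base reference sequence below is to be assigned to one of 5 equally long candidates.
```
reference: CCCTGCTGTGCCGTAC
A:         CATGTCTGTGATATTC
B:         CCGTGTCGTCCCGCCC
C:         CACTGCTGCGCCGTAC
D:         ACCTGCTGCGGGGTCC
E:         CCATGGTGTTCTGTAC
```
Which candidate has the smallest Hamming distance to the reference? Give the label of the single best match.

C

A differs at 8 positions; B differs at 6 positions; C differs at 2 positions; D differs at 5 positions; E differs at 4 positions. The closest is C.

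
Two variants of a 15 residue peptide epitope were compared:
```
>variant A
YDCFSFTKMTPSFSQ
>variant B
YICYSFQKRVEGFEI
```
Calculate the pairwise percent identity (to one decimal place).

40.0%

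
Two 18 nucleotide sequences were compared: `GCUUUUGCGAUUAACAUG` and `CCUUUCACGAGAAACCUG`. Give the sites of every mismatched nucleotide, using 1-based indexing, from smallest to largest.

Differences at site 1 (G→C), site 6 (U→C), site 7 (G→A), site 11 (U→G), site 12 (U→A), site 16 (A→C).

1, 6, 7, 11, 12, 16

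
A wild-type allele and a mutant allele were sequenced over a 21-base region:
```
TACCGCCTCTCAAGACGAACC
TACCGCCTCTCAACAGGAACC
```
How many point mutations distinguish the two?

2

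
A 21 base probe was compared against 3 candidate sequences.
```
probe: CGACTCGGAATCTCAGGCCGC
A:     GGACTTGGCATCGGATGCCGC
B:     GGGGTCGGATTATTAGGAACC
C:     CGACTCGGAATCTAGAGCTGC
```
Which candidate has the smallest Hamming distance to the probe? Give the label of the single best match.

A differs at 6 positions; B differs at 9 positions; C differs at 4 positions. The closest is C.

C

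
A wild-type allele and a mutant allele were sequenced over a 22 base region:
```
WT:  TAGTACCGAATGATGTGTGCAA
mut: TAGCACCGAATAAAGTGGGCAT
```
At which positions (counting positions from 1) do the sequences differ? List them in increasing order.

Differences at position 4 (T→C), position 12 (G→A), position 14 (T→A), position 18 (T→G), position 22 (A→T).

4, 12, 14, 18, 22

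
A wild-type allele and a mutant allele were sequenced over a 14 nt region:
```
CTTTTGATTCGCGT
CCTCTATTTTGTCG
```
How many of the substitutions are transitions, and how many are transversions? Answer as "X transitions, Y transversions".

Mismatches (1-based):
position 2: T→C (pyrimidine→pyrimidine, transition)
position 4: T→C (pyrimidine→pyrimidine, transition)
position 6: G→A (purine→purine, transition)
position 7: A→T (purine→pyrimidine, transversion)
position 10: C→T (pyrimidine→pyrimidine, transition)
position 12: C→T (pyrimidine→pyrimidine, transition)
position 13: G→C (purine→pyrimidine, transversion)
position 14: T→G (pyrimidine→purine, transversion)

5 transitions, 3 transversions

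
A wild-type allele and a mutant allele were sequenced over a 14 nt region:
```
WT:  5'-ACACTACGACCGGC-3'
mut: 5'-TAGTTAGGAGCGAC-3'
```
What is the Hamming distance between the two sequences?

Mismatches (1-based): site 1: A→T; site 2: C→A; site 3: A→G; site 4: C→T; site 7: C→G; site 10: C→G; site 13: G→A.

7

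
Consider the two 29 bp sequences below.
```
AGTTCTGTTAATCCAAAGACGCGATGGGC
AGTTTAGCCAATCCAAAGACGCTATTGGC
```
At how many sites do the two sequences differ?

6

Comparing position by position, 6 sites differ: 5 (C/T), 6 (T/A), 8 (T/C), 9 (T/C), 23 (G/T), 26 (G/T).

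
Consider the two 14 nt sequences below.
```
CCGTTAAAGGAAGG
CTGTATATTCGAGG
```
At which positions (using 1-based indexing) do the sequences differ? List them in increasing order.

2, 5, 6, 8, 9, 10, 11

Scanning 1-based: 2: C/T; 5: T/A; 6: A/T; 8: A/T; 9: G/T; 10: G/C; 11: A/G.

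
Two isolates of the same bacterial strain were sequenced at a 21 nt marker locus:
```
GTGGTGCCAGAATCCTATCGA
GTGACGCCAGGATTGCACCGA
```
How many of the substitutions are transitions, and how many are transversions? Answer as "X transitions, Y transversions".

6 transitions, 1 transversion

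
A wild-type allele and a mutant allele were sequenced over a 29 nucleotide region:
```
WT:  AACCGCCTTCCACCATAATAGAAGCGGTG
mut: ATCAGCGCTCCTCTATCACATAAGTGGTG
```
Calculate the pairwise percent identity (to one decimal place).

10 positions differ (2, 4, 7, 8, 12, 14, 17, 19, 21, 25), so 19 of 29 match: 19/29 = 65.52%.

65.5%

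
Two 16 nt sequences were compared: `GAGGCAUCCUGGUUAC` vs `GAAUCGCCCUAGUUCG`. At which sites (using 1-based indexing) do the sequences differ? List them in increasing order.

3, 4, 6, 7, 11, 15, 16

Differences at site 3 (G→A), site 4 (G→U), site 6 (A→G), site 7 (U→C), site 11 (G→A), site 15 (A→C), site 16 (C→G).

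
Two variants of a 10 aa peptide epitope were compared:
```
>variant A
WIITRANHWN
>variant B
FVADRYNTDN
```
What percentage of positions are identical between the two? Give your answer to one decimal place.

30.0%

Mismatches at positions 1, 2, 3, 4, 6, 8, 9 (1-based): 7 of 10.
Identical positions: 3/10 = 30% → 30.0%.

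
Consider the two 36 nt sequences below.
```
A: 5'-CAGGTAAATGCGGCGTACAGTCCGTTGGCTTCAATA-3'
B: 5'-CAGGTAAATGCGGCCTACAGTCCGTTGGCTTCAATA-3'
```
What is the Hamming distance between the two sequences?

1

Mismatches (1-based): site 15: G→C.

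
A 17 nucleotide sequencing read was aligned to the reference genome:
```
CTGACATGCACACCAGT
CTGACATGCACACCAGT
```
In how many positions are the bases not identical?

The two sequences are identical at every position.

0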